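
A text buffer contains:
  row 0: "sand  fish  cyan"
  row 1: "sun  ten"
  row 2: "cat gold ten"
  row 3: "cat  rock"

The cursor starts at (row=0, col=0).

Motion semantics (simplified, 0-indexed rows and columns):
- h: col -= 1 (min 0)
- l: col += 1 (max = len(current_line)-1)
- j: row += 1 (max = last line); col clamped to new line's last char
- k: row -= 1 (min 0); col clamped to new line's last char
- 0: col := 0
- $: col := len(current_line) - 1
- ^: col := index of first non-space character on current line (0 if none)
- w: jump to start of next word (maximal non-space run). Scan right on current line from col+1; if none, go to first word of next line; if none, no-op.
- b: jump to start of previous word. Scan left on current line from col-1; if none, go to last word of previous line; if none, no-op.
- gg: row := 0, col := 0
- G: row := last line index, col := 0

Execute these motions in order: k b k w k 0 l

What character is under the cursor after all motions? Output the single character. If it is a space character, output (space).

Answer: a

Derivation:
After 1 (k): row=0 col=0 char='s'
After 2 (b): row=0 col=0 char='s'
After 3 (k): row=0 col=0 char='s'
After 4 (w): row=0 col=6 char='f'
After 5 (k): row=0 col=6 char='f'
After 6 (0): row=0 col=0 char='s'
After 7 (l): row=0 col=1 char='a'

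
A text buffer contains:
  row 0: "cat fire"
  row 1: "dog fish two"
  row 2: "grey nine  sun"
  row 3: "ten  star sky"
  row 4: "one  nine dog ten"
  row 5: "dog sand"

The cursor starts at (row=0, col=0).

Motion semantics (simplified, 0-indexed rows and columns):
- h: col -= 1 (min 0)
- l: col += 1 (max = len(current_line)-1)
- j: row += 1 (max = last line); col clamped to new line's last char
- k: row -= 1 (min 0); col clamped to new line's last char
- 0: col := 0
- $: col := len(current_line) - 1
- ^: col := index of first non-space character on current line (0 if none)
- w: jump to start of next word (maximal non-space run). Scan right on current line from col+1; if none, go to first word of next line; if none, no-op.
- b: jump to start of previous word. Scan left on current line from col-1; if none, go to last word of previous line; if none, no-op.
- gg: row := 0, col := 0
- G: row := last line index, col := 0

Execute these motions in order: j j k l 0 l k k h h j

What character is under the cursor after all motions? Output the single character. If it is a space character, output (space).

Answer: d

Derivation:
After 1 (j): row=1 col=0 char='d'
After 2 (j): row=2 col=0 char='g'
After 3 (k): row=1 col=0 char='d'
After 4 (l): row=1 col=1 char='o'
After 5 (0): row=1 col=0 char='d'
After 6 (l): row=1 col=1 char='o'
After 7 (k): row=0 col=1 char='a'
After 8 (k): row=0 col=1 char='a'
After 9 (h): row=0 col=0 char='c'
After 10 (h): row=0 col=0 char='c'
After 11 (j): row=1 col=0 char='d'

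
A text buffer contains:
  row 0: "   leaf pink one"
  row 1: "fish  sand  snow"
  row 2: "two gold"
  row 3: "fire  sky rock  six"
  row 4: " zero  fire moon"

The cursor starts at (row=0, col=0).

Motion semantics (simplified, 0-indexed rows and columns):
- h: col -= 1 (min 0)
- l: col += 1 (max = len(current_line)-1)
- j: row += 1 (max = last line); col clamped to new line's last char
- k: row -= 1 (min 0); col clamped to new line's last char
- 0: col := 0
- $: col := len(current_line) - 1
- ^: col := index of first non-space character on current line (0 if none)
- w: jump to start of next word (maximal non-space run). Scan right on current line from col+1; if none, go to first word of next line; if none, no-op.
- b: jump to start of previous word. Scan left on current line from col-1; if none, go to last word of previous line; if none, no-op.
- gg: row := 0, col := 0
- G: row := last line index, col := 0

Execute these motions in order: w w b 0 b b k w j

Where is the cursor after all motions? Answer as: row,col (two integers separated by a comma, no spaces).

Answer: 1,3

Derivation:
After 1 (w): row=0 col=3 char='l'
After 2 (w): row=0 col=8 char='p'
After 3 (b): row=0 col=3 char='l'
After 4 (0): row=0 col=0 char='_'
After 5 (b): row=0 col=0 char='_'
After 6 (b): row=0 col=0 char='_'
After 7 (k): row=0 col=0 char='_'
After 8 (w): row=0 col=3 char='l'
After 9 (j): row=1 col=3 char='h'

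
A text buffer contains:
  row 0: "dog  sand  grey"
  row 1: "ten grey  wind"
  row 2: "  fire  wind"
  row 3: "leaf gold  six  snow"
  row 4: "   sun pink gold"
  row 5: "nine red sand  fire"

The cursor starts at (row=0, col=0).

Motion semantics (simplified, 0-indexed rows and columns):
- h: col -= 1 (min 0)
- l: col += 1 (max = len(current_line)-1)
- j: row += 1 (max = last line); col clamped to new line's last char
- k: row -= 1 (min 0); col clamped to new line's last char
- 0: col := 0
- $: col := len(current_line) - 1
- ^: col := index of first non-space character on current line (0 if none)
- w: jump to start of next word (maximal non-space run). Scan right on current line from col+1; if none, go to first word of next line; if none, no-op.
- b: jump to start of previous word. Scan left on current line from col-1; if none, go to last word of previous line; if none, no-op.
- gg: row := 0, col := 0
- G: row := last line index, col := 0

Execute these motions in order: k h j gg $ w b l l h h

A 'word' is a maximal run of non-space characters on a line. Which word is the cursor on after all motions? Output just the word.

Answer: grey

Derivation:
After 1 (k): row=0 col=0 char='d'
After 2 (h): row=0 col=0 char='d'
After 3 (j): row=1 col=0 char='t'
After 4 (gg): row=0 col=0 char='d'
After 5 ($): row=0 col=14 char='y'
After 6 (w): row=1 col=0 char='t'
After 7 (b): row=0 col=11 char='g'
After 8 (l): row=0 col=12 char='r'
After 9 (l): row=0 col=13 char='e'
After 10 (h): row=0 col=12 char='r'
After 11 (h): row=0 col=11 char='g'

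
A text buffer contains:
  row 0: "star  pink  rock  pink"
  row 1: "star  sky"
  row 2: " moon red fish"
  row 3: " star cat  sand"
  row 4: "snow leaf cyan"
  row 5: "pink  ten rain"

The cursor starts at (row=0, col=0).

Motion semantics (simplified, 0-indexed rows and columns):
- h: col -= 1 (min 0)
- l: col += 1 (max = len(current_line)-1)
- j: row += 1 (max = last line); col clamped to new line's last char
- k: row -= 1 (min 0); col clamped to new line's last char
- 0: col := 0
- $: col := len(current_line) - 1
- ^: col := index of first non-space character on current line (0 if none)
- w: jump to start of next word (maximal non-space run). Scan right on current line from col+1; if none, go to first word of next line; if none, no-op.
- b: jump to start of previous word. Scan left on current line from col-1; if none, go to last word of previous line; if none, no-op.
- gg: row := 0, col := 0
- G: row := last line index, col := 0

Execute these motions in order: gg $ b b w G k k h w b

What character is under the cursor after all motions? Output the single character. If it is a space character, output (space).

After 1 (gg): row=0 col=0 char='s'
After 2 ($): row=0 col=21 char='k'
After 3 (b): row=0 col=18 char='p'
After 4 (b): row=0 col=12 char='r'
After 5 (w): row=0 col=18 char='p'
After 6 (G): row=5 col=0 char='p'
After 7 (k): row=4 col=0 char='s'
After 8 (k): row=3 col=0 char='_'
After 9 (h): row=3 col=0 char='_'
After 10 (w): row=3 col=1 char='s'
After 11 (b): row=2 col=10 char='f'

Answer: f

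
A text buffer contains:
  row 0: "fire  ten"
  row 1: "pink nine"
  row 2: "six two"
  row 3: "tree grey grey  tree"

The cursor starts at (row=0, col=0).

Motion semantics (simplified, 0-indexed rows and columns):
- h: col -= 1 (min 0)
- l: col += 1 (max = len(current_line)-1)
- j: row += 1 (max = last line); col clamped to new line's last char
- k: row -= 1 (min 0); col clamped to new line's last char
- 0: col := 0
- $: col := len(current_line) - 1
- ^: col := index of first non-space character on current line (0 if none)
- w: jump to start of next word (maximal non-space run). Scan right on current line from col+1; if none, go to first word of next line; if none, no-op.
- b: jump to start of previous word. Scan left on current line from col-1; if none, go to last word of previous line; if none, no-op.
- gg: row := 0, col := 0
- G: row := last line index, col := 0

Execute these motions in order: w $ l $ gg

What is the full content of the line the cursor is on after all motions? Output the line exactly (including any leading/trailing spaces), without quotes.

Answer: fire  ten

Derivation:
After 1 (w): row=0 col=6 char='t'
After 2 ($): row=0 col=8 char='n'
After 3 (l): row=0 col=8 char='n'
After 4 ($): row=0 col=8 char='n'
After 5 (gg): row=0 col=0 char='f'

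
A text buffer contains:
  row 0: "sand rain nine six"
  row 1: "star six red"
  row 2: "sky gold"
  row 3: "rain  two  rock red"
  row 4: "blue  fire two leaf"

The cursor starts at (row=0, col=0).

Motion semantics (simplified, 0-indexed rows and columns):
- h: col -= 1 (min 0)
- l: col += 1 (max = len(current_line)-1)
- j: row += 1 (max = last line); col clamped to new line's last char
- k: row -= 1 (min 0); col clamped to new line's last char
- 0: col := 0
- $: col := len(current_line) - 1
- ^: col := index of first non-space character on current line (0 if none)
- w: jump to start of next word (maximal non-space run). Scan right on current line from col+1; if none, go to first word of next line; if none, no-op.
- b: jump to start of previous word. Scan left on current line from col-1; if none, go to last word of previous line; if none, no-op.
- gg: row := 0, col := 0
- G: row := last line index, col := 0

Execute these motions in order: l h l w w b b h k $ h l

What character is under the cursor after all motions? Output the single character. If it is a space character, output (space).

After 1 (l): row=0 col=1 char='a'
After 2 (h): row=0 col=0 char='s'
After 3 (l): row=0 col=1 char='a'
After 4 (w): row=0 col=5 char='r'
After 5 (w): row=0 col=10 char='n'
After 6 (b): row=0 col=5 char='r'
After 7 (b): row=0 col=0 char='s'
After 8 (h): row=0 col=0 char='s'
After 9 (k): row=0 col=0 char='s'
After 10 ($): row=0 col=17 char='x'
After 11 (h): row=0 col=16 char='i'
After 12 (l): row=0 col=17 char='x'

Answer: x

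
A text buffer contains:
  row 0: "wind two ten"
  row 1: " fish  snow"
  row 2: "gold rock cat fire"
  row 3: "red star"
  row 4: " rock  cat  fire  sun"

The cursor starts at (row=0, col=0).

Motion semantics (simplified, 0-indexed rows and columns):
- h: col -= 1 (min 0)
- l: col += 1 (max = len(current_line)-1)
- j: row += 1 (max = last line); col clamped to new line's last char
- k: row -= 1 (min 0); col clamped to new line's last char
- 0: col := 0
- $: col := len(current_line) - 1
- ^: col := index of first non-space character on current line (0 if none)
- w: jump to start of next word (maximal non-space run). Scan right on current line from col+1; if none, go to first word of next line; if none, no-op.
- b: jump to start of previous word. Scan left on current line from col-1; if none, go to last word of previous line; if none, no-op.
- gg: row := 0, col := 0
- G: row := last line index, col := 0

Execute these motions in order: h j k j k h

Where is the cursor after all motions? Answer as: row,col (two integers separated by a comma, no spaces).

Answer: 0,0

Derivation:
After 1 (h): row=0 col=0 char='w'
After 2 (j): row=1 col=0 char='_'
After 3 (k): row=0 col=0 char='w'
After 4 (j): row=1 col=0 char='_'
After 5 (k): row=0 col=0 char='w'
After 6 (h): row=0 col=0 char='w'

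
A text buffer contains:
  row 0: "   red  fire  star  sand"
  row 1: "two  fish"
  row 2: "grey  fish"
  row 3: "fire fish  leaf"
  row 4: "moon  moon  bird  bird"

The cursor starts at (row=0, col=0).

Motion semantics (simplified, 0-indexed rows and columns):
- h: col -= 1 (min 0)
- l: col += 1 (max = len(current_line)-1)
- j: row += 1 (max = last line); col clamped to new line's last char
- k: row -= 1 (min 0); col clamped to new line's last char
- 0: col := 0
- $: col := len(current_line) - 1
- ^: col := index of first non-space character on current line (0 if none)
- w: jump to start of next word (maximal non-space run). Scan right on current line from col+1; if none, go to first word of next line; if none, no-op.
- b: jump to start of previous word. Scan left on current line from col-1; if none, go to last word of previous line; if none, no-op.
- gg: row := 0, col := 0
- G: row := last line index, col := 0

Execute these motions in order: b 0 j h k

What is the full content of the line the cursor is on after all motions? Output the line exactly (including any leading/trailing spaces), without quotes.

Answer:    red  fire  star  sand

Derivation:
After 1 (b): row=0 col=0 char='_'
After 2 (0): row=0 col=0 char='_'
After 3 (j): row=1 col=0 char='t'
After 4 (h): row=1 col=0 char='t'
After 5 (k): row=0 col=0 char='_'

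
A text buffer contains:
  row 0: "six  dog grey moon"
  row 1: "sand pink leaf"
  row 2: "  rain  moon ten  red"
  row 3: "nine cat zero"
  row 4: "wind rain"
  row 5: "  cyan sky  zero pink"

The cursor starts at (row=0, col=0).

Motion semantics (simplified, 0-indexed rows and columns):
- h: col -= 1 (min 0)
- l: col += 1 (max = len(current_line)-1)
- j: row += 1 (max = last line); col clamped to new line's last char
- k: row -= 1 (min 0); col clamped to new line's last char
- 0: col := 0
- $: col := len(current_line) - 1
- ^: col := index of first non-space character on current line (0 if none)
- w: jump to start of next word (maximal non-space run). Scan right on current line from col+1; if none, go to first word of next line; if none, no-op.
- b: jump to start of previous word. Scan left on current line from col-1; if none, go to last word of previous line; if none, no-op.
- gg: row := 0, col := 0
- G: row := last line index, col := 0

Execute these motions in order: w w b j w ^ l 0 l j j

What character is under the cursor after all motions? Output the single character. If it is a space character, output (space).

After 1 (w): row=0 col=5 char='d'
After 2 (w): row=0 col=9 char='g'
After 3 (b): row=0 col=5 char='d'
After 4 (j): row=1 col=5 char='p'
After 5 (w): row=1 col=10 char='l'
After 6 (^): row=1 col=0 char='s'
After 7 (l): row=1 col=1 char='a'
After 8 (0): row=1 col=0 char='s'
After 9 (l): row=1 col=1 char='a'
After 10 (j): row=2 col=1 char='_'
After 11 (j): row=3 col=1 char='i'

Answer: i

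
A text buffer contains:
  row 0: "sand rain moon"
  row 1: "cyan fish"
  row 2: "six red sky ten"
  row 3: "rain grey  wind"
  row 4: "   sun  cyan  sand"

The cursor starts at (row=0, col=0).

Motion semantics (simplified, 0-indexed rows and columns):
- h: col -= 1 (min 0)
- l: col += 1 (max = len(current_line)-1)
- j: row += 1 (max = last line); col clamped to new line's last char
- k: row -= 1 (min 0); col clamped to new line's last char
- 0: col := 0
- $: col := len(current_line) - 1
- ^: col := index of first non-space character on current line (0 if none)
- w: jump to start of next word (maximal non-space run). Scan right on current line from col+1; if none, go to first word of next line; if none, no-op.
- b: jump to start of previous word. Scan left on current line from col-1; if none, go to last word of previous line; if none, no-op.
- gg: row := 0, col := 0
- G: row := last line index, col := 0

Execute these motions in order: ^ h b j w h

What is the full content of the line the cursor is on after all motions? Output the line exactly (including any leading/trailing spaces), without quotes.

After 1 (^): row=0 col=0 char='s'
After 2 (h): row=0 col=0 char='s'
After 3 (b): row=0 col=0 char='s'
After 4 (j): row=1 col=0 char='c'
After 5 (w): row=1 col=5 char='f'
After 6 (h): row=1 col=4 char='_'

Answer: cyan fish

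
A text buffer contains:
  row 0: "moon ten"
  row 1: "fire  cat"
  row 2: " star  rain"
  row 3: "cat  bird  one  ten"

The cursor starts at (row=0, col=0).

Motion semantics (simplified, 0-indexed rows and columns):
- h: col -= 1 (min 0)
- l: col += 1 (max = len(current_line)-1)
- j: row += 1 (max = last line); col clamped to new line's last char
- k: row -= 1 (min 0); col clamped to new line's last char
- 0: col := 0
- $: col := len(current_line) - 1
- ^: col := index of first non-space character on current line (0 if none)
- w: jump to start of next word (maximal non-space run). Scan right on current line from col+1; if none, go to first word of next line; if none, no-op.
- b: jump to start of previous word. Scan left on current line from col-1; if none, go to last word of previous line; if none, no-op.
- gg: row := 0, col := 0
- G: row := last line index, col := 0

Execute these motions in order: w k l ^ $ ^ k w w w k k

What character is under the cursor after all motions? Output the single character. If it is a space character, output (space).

After 1 (w): row=0 col=5 char='t'
After 2 (k): row=0 col=5 char='t'
After 3 (l): row=0 col=6 char='e'
After 4 (^): row=0 col=0 char='m'
After 5 ($): row=0 col=7 char='n'
After 6 (^): row=0 col=0 char='m'
After 7 (k): row=0 col=0 char='m'
After 8 (w): row=0 col=5 char='t'
After 9 (w): row=1 col=0 char='f'
After 10 (w): row=1 col=6 char='c'
After 11 (k): row=0 col=6 char='e'
After 12 (k): row=0 col=6 char='e'

Answer: e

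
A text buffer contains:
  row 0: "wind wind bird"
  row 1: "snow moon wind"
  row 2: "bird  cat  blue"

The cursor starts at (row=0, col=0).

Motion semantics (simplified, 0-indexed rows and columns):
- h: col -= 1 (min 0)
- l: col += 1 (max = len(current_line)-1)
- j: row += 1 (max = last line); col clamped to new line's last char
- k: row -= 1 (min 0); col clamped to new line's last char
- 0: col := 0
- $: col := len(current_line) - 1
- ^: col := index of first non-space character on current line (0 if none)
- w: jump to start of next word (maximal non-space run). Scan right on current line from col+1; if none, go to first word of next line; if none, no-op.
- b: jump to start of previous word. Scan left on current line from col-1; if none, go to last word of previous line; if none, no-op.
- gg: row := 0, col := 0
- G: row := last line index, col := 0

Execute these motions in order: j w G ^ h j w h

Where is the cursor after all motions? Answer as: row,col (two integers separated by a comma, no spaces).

Answer: 2,5

Derivation:
After 1 (j): row=1 col=0 char='s'
After 2 (w): row=1 col=5 char='m'
After 3 (G): row=2 col=0 char='b'
After 4 (^): row=2 col=0 char='b'
After 5 (h): row=2 col=0 char='b'
After 6 (j): row=2 col=0 char='b'
After 7 (w): row=2 col=6 char='c'
After 8 (h): row=2 col=5 char='_'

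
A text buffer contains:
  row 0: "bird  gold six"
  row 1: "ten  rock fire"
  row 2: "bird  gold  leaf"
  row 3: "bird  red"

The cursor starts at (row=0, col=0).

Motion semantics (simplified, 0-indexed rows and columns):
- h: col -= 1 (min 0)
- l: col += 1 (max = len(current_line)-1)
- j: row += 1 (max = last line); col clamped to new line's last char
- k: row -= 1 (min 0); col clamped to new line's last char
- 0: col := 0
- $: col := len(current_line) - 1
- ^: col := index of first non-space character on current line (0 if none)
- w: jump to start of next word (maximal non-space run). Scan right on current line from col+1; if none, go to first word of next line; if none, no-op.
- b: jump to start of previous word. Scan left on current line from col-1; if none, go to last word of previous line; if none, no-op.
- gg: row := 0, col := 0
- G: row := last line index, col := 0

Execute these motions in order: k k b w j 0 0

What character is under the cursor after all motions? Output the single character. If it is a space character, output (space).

After 1 (k): row=0 col=0 char='b'
After 2 (k): row=0 col=0 char='b'
After 3 (b): row=0 col=0 char='b'
After 4 (w): row=0 col=6 char='g'
After 5 (j): row=1 col=6 char='o'
After 6 (0): row=1 col=0 char='t'
After 7 (0): row=1 col=0 char='t'

Answer: t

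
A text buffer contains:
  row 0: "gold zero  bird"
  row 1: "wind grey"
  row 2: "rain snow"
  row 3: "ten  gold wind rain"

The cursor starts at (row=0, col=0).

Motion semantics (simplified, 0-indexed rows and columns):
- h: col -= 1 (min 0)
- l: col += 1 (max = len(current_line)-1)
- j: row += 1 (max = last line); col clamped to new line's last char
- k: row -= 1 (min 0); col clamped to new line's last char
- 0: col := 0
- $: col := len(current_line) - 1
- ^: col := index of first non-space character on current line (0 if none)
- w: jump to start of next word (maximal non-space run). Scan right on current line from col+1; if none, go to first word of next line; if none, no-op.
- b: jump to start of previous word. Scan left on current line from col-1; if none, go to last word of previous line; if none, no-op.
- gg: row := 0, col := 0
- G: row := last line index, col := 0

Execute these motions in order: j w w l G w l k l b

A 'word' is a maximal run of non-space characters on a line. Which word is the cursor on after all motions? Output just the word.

After 1 (j): row=1 col=0 char='w'
After 2 (w): row=1 col=5 char='g'
After 3 (w): row=2 col=0 char='r'
After 4 (l): row=2 col=1 char='a'
After 5 (G): row=3 col=0 char='t'
After 6 (w): row=3 col=5 char='g'
After 7 (l): row=3 col=6 char='o'
After 8 (k): row=2 col=6 char='n'
After 9 (l): row=2 col=7 char='o'
After 10 (b): row=2 col=5 char='s'

Answer: snow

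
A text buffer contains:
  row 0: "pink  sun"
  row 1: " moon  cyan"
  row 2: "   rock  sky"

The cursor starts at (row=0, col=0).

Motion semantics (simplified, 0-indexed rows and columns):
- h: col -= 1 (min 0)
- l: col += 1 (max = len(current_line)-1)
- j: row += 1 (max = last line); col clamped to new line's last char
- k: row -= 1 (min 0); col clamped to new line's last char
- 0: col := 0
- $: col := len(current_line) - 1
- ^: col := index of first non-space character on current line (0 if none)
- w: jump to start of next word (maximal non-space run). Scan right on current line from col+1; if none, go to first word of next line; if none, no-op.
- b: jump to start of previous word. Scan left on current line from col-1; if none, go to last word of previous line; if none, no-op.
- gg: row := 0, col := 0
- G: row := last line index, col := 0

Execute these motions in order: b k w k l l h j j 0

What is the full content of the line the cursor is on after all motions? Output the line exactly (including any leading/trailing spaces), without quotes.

Answer:    rock  sky

Derivation:
After 1 (b): row=0 col=0 char='p'
After 2 (k): row=0 col=0 char='p'
After 3 (w): row=0 col=6 char='s'
After 4 (k): row=0 col=6 char='s'
After 5 (l): row=0 col=7 char='u'
After 6 (l): row=0 col=8 char='n'
After 7 (h): row=0 col=7 char='u'
After 8 (j): row=1 col=7 char='c'
After 9 (j): row=2 col=7 char='_'
After 10 (0): row=2 col=0 char='_'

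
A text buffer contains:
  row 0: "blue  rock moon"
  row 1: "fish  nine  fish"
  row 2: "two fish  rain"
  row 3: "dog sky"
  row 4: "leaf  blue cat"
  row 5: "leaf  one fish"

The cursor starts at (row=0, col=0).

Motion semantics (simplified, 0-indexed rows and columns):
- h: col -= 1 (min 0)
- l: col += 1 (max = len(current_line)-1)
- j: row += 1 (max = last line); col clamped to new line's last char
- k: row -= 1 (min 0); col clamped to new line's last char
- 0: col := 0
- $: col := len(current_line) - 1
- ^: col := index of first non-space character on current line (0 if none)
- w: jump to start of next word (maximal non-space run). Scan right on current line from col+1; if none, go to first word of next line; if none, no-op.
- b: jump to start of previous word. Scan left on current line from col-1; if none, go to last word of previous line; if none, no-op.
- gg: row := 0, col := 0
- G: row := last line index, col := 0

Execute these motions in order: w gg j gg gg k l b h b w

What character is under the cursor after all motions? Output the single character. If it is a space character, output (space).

After 1 (w): row=0 col=6 char='r'
After 2 (gg): row=0 col=0 char='b'
After 3 (j): row=1 col=0 char='f'
After 4 (gg): row=0 col=0 char='b'
After 5 (gg): row=0 col=0 char='b'
After 6 (k): row=0 col=0 char='b'
After 7 (l): row=0 col=1 char='l'
After 8 (b): row=0 col=0 char='b'
After 9 (h): row=0 col=0 char='b'
After 10 (b): row=0 col=0 char='b'
After 11 (w): row=0 col=6 char='r'

Answer: r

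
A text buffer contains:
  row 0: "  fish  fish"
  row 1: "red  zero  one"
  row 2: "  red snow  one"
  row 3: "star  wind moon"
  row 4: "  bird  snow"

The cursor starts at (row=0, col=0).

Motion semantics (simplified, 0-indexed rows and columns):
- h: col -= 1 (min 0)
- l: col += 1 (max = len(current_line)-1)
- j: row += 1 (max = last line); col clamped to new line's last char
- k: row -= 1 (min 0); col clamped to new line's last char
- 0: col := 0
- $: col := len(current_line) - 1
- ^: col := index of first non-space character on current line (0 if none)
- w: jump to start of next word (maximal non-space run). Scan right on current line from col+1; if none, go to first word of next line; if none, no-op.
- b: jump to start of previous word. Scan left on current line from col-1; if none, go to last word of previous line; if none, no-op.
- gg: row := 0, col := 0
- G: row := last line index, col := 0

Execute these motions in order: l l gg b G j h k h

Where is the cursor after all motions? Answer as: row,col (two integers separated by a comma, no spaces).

After 1 (l): row=0 col=1 char='_'
After 2 (l): row=0 col=2 char='f'
After 3 (gg): row=0 col=0 char='_'
After 4 (b): row=0 col=0 char='_'
After 5 (G): row=4 col=0 char='_'
After 6 (j): row=4 col=0 char='_'
After 7 (h): row=4 col=0 char='_'
After 8 (k): row=3 col=0 char='s'
After 9 (h): row=3 col=0 char='s'

Answer: 3,0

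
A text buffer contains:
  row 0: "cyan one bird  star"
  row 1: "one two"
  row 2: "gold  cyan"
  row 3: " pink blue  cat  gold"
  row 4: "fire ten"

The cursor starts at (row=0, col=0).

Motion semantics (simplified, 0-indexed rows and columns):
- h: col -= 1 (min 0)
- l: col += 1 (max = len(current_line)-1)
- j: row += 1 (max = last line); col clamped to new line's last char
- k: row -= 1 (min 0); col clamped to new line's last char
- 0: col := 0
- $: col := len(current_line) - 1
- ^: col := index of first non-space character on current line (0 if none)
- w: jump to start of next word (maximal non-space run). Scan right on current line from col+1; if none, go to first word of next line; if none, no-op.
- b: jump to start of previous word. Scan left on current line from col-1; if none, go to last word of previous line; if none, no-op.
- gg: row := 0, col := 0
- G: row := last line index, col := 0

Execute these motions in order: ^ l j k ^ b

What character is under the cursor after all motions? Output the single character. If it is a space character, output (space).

Answer: c

Derivation:
After 1 (^): row=0 col=0 char='c'
After 2 (l): row=0 col=1 char='y'
After 3 (j): row=1 col=1 char='n'
After 4 (k): row=0 col=1 char='y'
After 5 (^): row=0 col=0 char='c'
After 6 (b): row=0 col=0 char='c'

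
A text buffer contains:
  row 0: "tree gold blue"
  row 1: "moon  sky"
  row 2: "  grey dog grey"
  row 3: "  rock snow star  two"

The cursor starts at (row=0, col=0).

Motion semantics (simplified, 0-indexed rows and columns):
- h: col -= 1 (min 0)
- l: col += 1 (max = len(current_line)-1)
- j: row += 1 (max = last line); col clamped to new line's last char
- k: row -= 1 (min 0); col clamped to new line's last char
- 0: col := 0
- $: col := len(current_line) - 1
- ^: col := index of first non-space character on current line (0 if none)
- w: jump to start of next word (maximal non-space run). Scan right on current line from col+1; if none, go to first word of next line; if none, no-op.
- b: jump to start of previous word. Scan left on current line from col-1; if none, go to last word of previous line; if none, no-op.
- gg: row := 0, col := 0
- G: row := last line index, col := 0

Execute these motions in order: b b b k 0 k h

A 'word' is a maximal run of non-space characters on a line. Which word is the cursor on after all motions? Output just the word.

After 1 (b): row=0 col=0 char='t'
After 2 (b): row=0 col=0 char='t'
After 3 (b): row=0 col=0 char='t'
After 4 (k): row=0 col=0 char='t'
After 5 (0): row=0 col=0 char='t'
After 6 (k): row=0 col=0 char='t'
After 7 (h): row=0 col=0 char='t'

Answer: tree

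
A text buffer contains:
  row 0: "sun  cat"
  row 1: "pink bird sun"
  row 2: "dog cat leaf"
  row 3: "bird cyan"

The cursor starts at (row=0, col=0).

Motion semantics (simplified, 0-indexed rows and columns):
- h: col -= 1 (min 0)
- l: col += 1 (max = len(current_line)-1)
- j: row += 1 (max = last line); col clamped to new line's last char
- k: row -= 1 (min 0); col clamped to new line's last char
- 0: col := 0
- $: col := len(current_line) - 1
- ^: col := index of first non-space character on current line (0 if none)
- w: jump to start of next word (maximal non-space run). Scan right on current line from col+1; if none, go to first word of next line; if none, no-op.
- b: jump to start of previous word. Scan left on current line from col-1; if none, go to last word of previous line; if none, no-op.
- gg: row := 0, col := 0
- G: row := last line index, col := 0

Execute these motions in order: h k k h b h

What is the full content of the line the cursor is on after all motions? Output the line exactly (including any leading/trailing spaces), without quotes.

Answer: sun  cat

Derivation:
After 1 (h): row=0 col=0 char='s'
After 2 (k): row=0 col=0 char='s'
After 3 (k): row=0 col=0 char='s'
After 4 (h): row=0 col=0 char='s'
After 5 (b): row=0 col=0 char='s'
After 6 (h): row=0 col=0 char='s'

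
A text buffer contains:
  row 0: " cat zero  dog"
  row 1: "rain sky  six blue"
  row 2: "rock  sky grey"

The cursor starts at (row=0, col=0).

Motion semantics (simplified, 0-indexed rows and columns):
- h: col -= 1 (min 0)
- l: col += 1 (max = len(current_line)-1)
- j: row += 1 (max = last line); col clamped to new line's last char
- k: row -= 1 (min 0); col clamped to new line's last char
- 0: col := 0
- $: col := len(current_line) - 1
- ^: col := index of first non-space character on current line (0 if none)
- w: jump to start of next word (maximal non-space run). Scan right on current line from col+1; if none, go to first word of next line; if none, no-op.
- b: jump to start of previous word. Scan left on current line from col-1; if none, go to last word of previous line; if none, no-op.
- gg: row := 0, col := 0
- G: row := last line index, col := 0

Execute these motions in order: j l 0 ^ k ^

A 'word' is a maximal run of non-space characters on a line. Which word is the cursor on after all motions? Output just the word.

Answer: cat

Derivation:
After 1 (j): row=1 col=0 char='r'
After 2 (l): row=1 col=1 char='a'
After 3 (0): row=1 col=0 char='r'
After 4 (^): row=1 col=0 char='r'
After 5 (k): row=0 col=0 char='_'
After 6 (^): row=0 col=1 char='c'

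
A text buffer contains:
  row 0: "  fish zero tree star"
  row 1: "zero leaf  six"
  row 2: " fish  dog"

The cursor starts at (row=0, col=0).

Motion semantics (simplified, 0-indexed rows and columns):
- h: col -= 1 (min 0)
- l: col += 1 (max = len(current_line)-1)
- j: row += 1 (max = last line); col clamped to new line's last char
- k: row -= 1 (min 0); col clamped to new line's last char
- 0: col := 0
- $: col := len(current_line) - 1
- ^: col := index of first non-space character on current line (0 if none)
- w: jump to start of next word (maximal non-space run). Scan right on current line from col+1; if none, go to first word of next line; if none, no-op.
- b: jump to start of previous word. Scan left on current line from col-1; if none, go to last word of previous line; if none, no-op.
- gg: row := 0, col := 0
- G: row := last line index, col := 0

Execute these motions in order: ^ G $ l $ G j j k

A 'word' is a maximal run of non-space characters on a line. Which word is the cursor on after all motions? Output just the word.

After 1 (^): row=0 col=2 char='f'
After 2 (G): row=2 col=0 char='_'
After 3 ($): row=2 col=9 char='g'
After 4 (l): row=2 col=9 char='g'
After 5 ($): row=2 col=9 char='g'
After 6 (G): row=2 col=0 char='_'
After 7 (j): row=2 col=0 char='_'
After 8 (j): row=2 col=0 char='_'
After 9 (k): row=1 col=0 char='z'

Answer: zero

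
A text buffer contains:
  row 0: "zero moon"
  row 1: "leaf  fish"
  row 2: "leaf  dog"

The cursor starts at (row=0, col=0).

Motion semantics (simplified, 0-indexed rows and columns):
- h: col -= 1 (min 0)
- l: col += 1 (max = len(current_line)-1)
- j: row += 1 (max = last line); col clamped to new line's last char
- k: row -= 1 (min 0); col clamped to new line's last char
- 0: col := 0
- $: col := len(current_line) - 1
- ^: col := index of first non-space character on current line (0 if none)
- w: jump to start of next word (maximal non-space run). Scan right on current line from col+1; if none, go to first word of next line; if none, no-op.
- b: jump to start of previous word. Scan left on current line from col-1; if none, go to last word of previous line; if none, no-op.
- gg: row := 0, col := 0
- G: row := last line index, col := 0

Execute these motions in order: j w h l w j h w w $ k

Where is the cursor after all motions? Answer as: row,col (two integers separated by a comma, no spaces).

Answer: 1,8

Derivation:
After 1 (j): row=1 col=0 char='l'
After 2 (w): row=1 col=6 char='f'
After 3 (h): row=1 col=5 char='_'
After 4 (l): row=1 col=6 char='f'
After 5 (w): row=2 col=0 char='l'
After 6 (j): row=2 col=0 char='l'
After 7 (h): row=2 col=0 char='l'
After 8 (w): row=2 col=6 char='d'
After 9 (w): row=2 col=6 char='d'
After 10 ($): row=2 col=8 char='g'
After 11 (k): row=1 col=8 char='s'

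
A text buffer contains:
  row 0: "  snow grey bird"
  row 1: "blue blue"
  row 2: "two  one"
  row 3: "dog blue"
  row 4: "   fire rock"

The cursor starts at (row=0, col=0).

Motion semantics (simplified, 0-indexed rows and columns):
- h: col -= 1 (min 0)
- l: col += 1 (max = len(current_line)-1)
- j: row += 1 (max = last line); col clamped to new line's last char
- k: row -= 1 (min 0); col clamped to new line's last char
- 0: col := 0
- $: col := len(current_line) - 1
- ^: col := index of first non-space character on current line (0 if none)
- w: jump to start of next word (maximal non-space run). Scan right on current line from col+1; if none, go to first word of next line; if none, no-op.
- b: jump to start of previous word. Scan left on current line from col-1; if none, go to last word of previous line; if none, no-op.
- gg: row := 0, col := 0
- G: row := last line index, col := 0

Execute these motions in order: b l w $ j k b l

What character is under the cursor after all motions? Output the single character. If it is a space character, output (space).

Answer: r

Derivation:
After 1 (b): row=0 col=0 char='_'
After 2 (l): row=0 col=1 char='_'
After 3 (w): row=0 col=2 char='s'
After 4 ($): row=0 col=15 char='d'
After 5 (j): row=1 col=8 char='e'
After 6 (k): row=0 col=8 char='r'
After 7 (b): row=0 col=7 char='g'
After 8 (l): row=0 col=8 char='r'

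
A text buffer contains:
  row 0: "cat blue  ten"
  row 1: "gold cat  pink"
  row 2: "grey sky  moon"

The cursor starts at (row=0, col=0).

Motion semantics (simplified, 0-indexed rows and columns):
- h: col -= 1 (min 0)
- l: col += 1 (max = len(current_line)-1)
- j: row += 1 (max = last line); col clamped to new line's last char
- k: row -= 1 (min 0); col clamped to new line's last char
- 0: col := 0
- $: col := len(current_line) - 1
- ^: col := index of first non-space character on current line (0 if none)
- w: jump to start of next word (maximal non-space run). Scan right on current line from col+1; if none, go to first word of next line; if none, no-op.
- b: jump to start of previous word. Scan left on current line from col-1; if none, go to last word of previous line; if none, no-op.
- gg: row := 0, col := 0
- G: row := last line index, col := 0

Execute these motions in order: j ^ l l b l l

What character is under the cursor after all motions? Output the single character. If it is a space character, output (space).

After 1 (j): row=1 col=0 char='g'
After 2 (^): row=1 col=0 char='g'
After 3 (l): row=1 col=1 char='o'
After 4 (l): row=1 col=2 char='l'
After 5 (b): row=1 col=0 char='g'
After 6 (l): row=1 col=1 char='o'
After 7 (l): row=1 col=2 char='l'

Answer: l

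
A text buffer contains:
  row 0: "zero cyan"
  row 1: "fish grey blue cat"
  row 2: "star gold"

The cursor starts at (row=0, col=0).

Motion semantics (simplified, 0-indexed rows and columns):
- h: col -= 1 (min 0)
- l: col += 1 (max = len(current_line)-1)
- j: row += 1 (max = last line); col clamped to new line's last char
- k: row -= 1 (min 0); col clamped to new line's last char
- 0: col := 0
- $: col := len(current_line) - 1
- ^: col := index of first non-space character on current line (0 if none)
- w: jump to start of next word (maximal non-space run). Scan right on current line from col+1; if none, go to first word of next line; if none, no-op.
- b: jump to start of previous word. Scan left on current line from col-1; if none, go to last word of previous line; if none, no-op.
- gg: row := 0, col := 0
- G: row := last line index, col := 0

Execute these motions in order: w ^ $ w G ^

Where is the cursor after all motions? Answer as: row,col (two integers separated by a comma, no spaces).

Answer: 2,0

Derivation:
After 1 (w): row=0 col=5 char='c'
After 2 (^): row=0 col=0 char='z'
After 3 ($): row=0 col=8 char='n'
After 4 (w): row=1 col=0 char='f'
After 5 (G): row=2 col=0 char='s'
After 6 (^): row=2 col=0 char='s'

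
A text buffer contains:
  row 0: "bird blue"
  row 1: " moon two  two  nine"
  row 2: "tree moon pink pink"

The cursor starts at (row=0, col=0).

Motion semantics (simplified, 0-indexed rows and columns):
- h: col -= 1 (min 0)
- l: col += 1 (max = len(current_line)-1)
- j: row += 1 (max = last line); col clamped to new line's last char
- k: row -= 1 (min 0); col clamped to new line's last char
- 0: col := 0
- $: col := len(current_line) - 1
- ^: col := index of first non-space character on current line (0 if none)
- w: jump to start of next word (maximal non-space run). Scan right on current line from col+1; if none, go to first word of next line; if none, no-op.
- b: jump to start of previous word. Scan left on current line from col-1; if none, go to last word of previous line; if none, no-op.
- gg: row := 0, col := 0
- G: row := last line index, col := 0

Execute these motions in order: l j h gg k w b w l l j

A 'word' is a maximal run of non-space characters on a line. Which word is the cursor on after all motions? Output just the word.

Answer: two

Derivation:
After 1 (l): row=0 col=1 char='i'
After 2 (j): row=1 col=1 char='m'
After 3 (h): row=1 col=0 char='_'
After 4 (gg): row=0 col=0 char='b'
After 5 (k): row=0 col=0 char='b'
After 6 (w): row=0 col=5 char='b'
After 7 (b): row=0 col=0 char='b'
After 8 (w): row=0 col=5 char='b'
After 9 (l): row=0 col=6 char='l'
After 10 (l): row=0 col=7 char='u'
After 11 (j): row=1 col=7 char='w'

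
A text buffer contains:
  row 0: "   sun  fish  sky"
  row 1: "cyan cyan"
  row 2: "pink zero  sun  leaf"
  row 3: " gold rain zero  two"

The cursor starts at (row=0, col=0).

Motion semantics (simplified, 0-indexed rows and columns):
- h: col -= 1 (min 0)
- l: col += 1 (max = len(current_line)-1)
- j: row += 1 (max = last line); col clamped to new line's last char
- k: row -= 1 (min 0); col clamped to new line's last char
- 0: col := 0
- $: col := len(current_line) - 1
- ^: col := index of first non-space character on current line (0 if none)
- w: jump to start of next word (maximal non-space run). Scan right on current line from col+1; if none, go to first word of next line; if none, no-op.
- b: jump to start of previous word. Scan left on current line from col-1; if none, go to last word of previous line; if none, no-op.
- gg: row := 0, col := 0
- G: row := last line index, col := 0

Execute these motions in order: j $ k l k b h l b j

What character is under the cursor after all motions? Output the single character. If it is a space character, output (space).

Answer: n

Derivation:
After 1 (j): row=1 col=0 char='c'
After 2 ($): row=1 col=8 char='n'
After 3 (k): row=0 col=8 char='f'
After 4 (l): row=0 col=9 char='i'
After 5 (k): row=0 col=9 char='i'
After 6 (b): row=0 col=8 char='f'
After 7 (h): row=0 col=7 char='_'
After 8 (l): row=0 col=8 char='f'
After 9 (b): row=0 col=3 char='s'
After 10 (j): row=1 col=3 char='n'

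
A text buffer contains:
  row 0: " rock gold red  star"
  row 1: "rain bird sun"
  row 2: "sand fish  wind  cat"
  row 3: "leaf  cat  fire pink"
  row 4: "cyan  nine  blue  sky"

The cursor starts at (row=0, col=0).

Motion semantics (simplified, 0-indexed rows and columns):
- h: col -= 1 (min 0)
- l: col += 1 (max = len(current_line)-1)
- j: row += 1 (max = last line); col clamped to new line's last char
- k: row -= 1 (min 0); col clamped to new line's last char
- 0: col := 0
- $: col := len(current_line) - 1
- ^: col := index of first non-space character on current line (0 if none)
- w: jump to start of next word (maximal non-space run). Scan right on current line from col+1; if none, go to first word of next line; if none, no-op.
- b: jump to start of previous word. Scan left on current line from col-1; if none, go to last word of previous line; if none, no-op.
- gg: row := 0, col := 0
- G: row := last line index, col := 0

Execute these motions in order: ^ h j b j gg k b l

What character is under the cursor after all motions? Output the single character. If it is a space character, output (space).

After 1 (^): row=0 col=1 char='r'
After 2 (h): row=0 col=0 char='_'
After 3 (j): row=1 col=0 char='r'
After 4 (b): row=0 col=16 char='s'
After 5 (j): row=1 col=12 char='n'
After 6 (gg): row=0 col=0 char='_'
After 7 (k): row=0 col=0 char='_'
After 8 (b): row=0 col=0 char='_'
After 9 (l): row=0 col=1 char='r'

Answer: r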